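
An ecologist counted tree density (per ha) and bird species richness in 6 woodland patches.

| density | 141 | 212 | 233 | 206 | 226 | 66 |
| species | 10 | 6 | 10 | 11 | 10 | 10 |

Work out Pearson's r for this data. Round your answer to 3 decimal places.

-0.175

n = 6, Σx = 1084, Σy = 57, Σx² = 216982, Σy² = 557, Σxy = 10198
nΣxy − ΣxΣy = 61188 − 61788 = -600
nΣx² − (Σx)² = 1301892 − 1175056 = 126836; nΣy² − (Σy)² = 3342 − 3249 = 93
r = -600 / √(126836 × 93) = -600 / 3434.4938 ≈ -0.175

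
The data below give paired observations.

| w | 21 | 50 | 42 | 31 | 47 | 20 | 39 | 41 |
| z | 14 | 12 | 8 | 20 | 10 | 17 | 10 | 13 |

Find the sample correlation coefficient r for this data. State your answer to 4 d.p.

n = 8, Σw = 291, Σz = 104, Σw² = 11477, Σz² = 1462, Σwz = 3583
nΣwz − ΣwΣz = 28664 − 30264 = -1600
nΣw² − (Σw)² = 91816 − 84681 = 7135; nΣz² − (Σz)² = 11696 − 10816 = 880
r = -1600 / √(7135 × 880) = -1600 / 2505.7534 ≈ -0.6385

-0.6385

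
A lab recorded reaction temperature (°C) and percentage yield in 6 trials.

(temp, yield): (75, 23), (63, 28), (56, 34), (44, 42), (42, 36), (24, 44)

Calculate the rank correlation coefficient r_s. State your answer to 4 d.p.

-0.9429

Rank temp: 6, 5, 4, 3, 2, 1
Rank yield: 1, 2, 3, 5, 4, 6
d = rank(temp) − rank(yield): 5, 3, 1, -2, -2, -5; Σd² = 68
ρ = 1 − 6Σd² / [n(n²−1)] = 1 − 6×68 / (6×35) = 1 − 408/210 ≈ -0.9429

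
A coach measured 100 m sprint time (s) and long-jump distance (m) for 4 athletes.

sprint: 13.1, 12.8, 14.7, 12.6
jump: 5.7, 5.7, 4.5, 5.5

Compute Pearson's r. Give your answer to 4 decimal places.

n = 4, Σx = 53.2, Σy = 21.4, Σx² = 710.3, Σy² = 115.48, Σxy = 283.08
nΣxy − ΣxΣy = 1132.32 − 1138.48 = -6.16
nΣx² − (Σx)² = 2841.2 − 2830.24 = 10.96; nΣy² − (Σy)² = 461.92 − 457.96 = 3.96
r = -6.16 / √(10.96 × 3.96) = -6.16 / 6.5880 ≈ -0.9350

-0.9350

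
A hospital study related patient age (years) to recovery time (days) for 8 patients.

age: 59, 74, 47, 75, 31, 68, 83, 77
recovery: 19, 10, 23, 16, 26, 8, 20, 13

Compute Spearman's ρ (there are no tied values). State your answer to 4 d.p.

-0.4286

Rank age: 3, 5, 2, 6, 1, 4, 8, 7
Rank recovery: 5, 2, 7, 4, 8, 1, 6, 3
d = rank(age) − rank(recovery): -2, 3, -5, 2, -7, 3, 2, 4; Σd² = 120
ρ = 1 − 6Σd² / [n(n²−1)] = 1 − 6×120 / (8×63) = 1 − 720/504 ≈ -0.4286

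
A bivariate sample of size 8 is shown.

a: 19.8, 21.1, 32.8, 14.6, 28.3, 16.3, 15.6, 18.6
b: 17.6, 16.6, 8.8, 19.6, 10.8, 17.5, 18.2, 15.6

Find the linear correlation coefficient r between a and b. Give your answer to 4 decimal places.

-0.9695

n = 8, Σa = 167.1, Σb = 124.7, Σa² = 3782.15, Σb² = 2044.41, Σab = 2438.51
nΣab − ΣaΣb = 19508.08 − 20837.37 = -1329.29
nΣa² − (Σa)² = 30257.2 − 27922.41 = 2334.79; nΣb² − (Σb)² = 16355.28 − 15550.09 = 805.19
r = -1329.29 / √(2334.79 × 805.19) = -1329.29 / 1371.1125 ≈ -0.9695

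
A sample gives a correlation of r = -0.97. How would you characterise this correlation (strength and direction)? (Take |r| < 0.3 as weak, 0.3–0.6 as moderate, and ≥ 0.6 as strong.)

strong negative

r = -0.97 < 0 so the relationship is negative.
|r| = 0.97, which falls in the strong range.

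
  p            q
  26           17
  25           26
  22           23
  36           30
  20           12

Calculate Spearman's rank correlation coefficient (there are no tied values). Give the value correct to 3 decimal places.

0.700

Rank p: 4, 3, 2, 5, 1
Rank q: 2, 4, 3, 5, 1
d = rank(p) − rank(q): 2, -1, -1, 0, 0; Σd² = 6
ρ = 1 − 6Σd² / [n(n²−1)] = 1 − 6×6 / (5×24) = 1 − 36/120 ≈ 0.700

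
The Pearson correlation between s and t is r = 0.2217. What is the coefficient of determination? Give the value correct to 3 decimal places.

r² = (0.2217)² = 0.049

0.049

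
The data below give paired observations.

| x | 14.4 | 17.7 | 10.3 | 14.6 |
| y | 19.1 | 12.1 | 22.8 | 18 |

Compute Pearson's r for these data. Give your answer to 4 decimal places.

n = 4, Σx = 57, Σy = 72, Σx² = 839.9, Σy² = 1355.06, Σxy = 986.85
nΣxy − ΣxΣy = 3947.4 − 4104 = -156.6
nΣx² − (Σx)² = 3359.6 − 3249 = 110.6; nΣy² − (Σy)² = 5420.24 − 5184 = 236.24
r = -156.6 / √(110.6 × 236.24) = -156.6 / 161.6420 ≈ -0.9688

-0.9688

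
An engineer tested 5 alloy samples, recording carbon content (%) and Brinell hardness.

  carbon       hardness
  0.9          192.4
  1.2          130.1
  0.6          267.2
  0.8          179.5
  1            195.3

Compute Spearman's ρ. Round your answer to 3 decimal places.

-0.600

Rank carbon: 3, 5, 1, 2, 4
Rank hardness: 3, 1, 5, 2, 4
d = rank(carbon) − rank(hardness): 0, 4, -4, 0, 0; Σd² = 32
ρ = 1 − 6Σd² / [n(n²−1)] = 1 − 6×32 / (5×24) = 1 − 192/120 ≈ -0.600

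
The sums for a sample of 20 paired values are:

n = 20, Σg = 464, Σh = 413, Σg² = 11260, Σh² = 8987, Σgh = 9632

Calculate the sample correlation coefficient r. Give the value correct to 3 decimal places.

0.106

r = (nΣgh − ΣgΣh) / √[(nΣg² − (Σg)²)(nΣh² − (Σh)²)]
Numerator: 20×9632 − 464×413 = 1008
Denominator: √[(225200 − 215296)(179740 − 170569)] = √[9904 × 9171] = 9530.4556
r = 1008 / 9530.4556 ≈ 0.106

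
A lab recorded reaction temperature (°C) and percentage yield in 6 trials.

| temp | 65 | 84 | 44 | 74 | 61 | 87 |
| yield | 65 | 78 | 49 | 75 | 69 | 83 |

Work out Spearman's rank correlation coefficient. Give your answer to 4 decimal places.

0.9429

Rank temp: 3, 5, 1, 4, 2, 6
Rank yield: 2, 5, 1, 4, 3, 6
d = rank(temp) − rank(yield): 1, 0, 0, 0, -1, 0; Σd² = 2
ρ = 1 − 6Σd² / [n(n²−1)] = 1 − 6×2 / (6×35) = 1 − 12/210 ≈ 0.9429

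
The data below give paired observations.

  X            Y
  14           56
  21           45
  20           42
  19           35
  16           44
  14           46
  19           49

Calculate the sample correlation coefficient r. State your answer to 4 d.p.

n = 7, ΣX = 123, ΣY = 317, ΣX² = 2211, ΣY² = 14603, ΣXY = 5513
nΣXY − ΣXΣY = 38591 − 38991 = -400
nΣX² − (ΣX)² = 15477 − 15129 = 348; nΣY² − (ΣY)² = 102221 − 100489 = 1732
r = -400 / √(348 × 1732) = -400 / 776.3607 ≈ -0.5152

-0.5152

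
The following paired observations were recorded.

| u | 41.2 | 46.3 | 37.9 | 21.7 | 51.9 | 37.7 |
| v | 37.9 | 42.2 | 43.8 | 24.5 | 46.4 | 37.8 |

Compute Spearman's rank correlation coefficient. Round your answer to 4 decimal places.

Rank u: 4, 5, 3, 1, 6, 2
Rank v: 3, 4, 5, 1, 6, 2
d = rank(u) − rank(v): 1, 1, -2, 0, 0, 0; Σd² = 6
ρ = 1 − 6Σd² / [n(n²−1)] = 1 − 6×6 / (6×35) = 1 − 36/210 ≈ 0.8286

0.8286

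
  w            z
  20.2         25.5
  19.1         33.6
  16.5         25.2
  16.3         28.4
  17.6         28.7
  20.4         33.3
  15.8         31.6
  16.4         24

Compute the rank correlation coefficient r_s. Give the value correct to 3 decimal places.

Rank w: 7, 6, 4, 2, 5, 8, 1, 3
Rank z: 3, 8, 2, 4, 5, 7, 6, 1
d = rank(w) − rank(z): 4, -2, 2, -2, 0, 1, -5, 2; Σd² = 58
ρ = 1 − 6Σd² / [n(n²−1)] = 1 − 6×58 / (8×63) = 1 − 348/504 ≈ 0.310

0.310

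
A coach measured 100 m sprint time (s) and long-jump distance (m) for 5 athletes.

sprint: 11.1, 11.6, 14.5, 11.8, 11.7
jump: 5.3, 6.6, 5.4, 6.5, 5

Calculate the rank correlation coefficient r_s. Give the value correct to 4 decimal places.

Rank sprint: 1, 2, 5, 4, 3
Rank jump: 2, 5, 3, 4, 1
d = rank(sprint) − rank(jump): -1, -3, 2, 0, 2; Σd² = 18
ρ = 1 − 6Σd² / [n(n²−1)] = 1 − 6×18 / (5×24) = 1 − 108/120 ≈ 0.1000

0.1000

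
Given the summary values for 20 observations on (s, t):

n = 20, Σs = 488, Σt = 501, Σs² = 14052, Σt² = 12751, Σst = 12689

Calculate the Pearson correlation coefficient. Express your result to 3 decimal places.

r = (nΣst − ΣsΣt) / √[(nΣs² − (Σs)²)(nΣt² − (Σt)²)]
Numerator: 20×12689 − 488×501 = 9292
Denominator: √[(281040 − 238144)(255020 − 251001)] = √[42896 × 4019] = 13130.0809
r = 9292 / 13130.0809 ≈ 0.708

0.708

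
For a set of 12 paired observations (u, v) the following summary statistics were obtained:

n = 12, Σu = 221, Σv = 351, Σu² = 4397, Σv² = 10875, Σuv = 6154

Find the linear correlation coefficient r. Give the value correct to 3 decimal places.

-0.696

r = (nΣuv − ΣuΣv) / √[(nΣu² − (Σu)²)(nΣv² − (Σv)²)]
Numerator: 12×6154 − 221×351 = -3723
Denominator: √[(52764 − 48841)(130500 − 123201)] = √[3923 × 7299] = 5351.0725
r = -3723 / 5351.0725 ≈ -0.696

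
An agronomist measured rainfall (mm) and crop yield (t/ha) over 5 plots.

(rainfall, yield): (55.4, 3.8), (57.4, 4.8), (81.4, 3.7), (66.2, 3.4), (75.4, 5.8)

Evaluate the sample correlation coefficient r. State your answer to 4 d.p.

0.1276

n = 5, Σx = 335.8, Σy = 21.5, Σx² = 23057.48, Σy² = 96.37, Σxy = 1449.62
nΣxy − ΣxΣy = 7248.1 − 7219.7 = 28.4
nΣx² − (Σx)² = 115287.4 − 112761.64 = 2525.76; nΣy² − (Σy)² = 481.85 − 462.25 = 19.6
r = 28.4 / √(2525.76 × 19.6) = 28.4 / 222.4970 ≈ 0.1276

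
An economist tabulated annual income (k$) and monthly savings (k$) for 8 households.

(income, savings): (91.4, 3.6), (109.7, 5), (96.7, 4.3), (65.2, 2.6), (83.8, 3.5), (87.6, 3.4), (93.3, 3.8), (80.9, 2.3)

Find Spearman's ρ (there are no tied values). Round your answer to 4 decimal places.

0.9524

Rank income: 5, 8, 7, 1, 3, 4, 6, 2
Rank savings: 5, 8, 7, 2, 4, 3, 6, 1
d = rank(income) − rank(savings): 0, 0, 0, -1, -1, 1, 0, 1; Σd² = 4
ρ = 1 − 6Σd² / [n(n²−1)] = 1 − 6×4 / (8×63) = 1 − 24/504 ≈ 0.9524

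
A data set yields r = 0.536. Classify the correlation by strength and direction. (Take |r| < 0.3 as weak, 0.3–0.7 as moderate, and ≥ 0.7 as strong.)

moderate positive

r = 0.536 > 0 so the relationship is positive.
|r| = 0.536, which falls in the moderate range.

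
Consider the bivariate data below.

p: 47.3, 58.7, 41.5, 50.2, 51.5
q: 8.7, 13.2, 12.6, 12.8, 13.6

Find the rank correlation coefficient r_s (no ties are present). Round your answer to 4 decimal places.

0.8000

Rank p: 2, 5, 1, 3, 4
Rank q: 1, 4, 2, 3, 5
d = rank(p) − rank(q): 1, 1, -1, 0, -1; Σd² = 4
ρ = 1 − 6Σd² / [n(n²−1)] = 1 − 6×4 / (5×24) = 1 − 24/120 ≈ 0.8000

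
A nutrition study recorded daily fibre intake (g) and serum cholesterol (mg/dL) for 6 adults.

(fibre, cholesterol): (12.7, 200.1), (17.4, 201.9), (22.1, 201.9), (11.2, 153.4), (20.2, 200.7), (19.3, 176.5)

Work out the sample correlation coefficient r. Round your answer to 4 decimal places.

n = 6, Σx = 102.9, Σy = 1134.5, Σx² = 1858.43, Σy² = 216531.53, Σxy = 19694.99
nΣxy − ΣxΣy = 118169.94 − 116740.05 = 1429.89
nΣx² − (Σx)² = 11150.58 − 10588.41 = 562.17; nΣy² − (Σy)² = 1299189.18 − 1287090.25 = 12098.93
r = 1429.89 / √(562.17 × 12098.93) = 1429.89 / 2607.9984 ≈ 0.5483

0.5483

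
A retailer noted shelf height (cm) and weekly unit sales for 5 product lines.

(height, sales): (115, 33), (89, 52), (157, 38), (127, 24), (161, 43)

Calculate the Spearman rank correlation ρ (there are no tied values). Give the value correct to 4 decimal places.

Rank height: 2, 1, 4, 3, 5
Rank sales: 2, 5, 3, 1, 4
d = rank(height) − rank(sales): 0, -4, 1, 2, 1; Σd² = 22
ρ = 1 − 6Σd² / [n(n²−1)] = 1 − 6×22 / (5×24) = 1 − 132/120 ≈ -0.1000

-0.1000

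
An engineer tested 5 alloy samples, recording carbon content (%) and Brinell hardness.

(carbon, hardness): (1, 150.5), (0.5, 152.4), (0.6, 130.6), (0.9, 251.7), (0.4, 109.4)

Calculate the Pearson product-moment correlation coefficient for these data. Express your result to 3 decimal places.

0.618

n = 5, Σx = 3.4, Σy = 794.6, Σx² = 2.58, Σy² = 138253.62, Σxy = 575.35
nΣxy − ΣxΣy = 2876.75 − 2701.64 = 175.11
nΣx² − (Σx)² = 12.9 − 11.56 = 1.34; nΣy² − (Σy)² = 691268.1 − 631389.16 = 59878.94
r = 175.11 / √(1.34 × 59878.94) = 175.11 / 283.2627 ≈ 0.618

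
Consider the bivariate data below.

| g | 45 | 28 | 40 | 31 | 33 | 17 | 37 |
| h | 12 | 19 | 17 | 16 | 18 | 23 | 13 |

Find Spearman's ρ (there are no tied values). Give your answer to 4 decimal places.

-0.8214

Rank g: 7, 2, 6, 3, 4, 1, 5
Rank h: 1, 6, 4, 3, 5, 7, 2
d = rank(g) − rank(h): 6, -4, 2, 0, -1, -6, 3; Σd² = 102
ρ = 1 − 6Σd² / [n(n²−1)] = 1 − 6×102 / (7×48) = 1 − 612/336 ≈ -0.8214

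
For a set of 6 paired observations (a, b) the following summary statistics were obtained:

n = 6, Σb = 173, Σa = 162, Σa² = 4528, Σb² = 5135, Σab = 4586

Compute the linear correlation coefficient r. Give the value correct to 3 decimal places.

-0.565

r = (nΣab − ΣaΣb) / √[(nΣa² − (Σa)²)(nΣb² − (Σb)²)]
Numerator: 6×4586 − 162×173 = -510
Denominator: √[(27168 − 26244)(30810 − 29929)] = √[924 × 881] = 902.2439
r = -510 / 902.2439 ≈ -0.565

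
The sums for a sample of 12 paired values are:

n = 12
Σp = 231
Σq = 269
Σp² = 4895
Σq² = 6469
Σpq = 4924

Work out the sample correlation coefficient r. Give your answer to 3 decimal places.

-0.573

r = (nΣpq − ΣpΣq) / √[(nΣp² − (Σp)²)(nΣq² − (Σq)²)]
Numerator: 12×4924 − 231×269 = -3051
Denominator: √[(58740 − 53361)(77628 − 72361)] = √[5379 × 5267] = 5322.7054
r = -3051 / 5322.7054 ≈ -0.573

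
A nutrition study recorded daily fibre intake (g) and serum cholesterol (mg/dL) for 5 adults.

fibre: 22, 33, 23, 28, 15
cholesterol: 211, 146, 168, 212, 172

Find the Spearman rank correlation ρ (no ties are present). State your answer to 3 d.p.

-0.300

Rank fibre: 2, 5, 3, 4, 1
Rank cholesterol: 4, 1, 2, 5, 3
d = rank(fibre) − rank(cholesterol): -2, 4, 1, -1, -2; Σd² = 26
ρ = 1 − 6Σd² / [n(n²−1)] = 1 − 6×26 / (5×24) = 1 − 156/120 ≈ -0.300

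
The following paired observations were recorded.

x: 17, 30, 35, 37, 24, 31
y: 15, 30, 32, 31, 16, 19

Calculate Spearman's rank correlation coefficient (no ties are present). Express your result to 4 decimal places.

Rank x: 1, 3, 5, 6, 2, 4
Rank y: 1, 4, 6, 5, 2, 3
d = rank(x) − rank(y): 0, -1, -1, 1, 0, 1; Σd² = 4
ρ = 1 − 6Σd² / [n(n²−1)] = 1 − 6×4 / (6×35) = 1 − 24/210 ≈ 0.8857

0.8857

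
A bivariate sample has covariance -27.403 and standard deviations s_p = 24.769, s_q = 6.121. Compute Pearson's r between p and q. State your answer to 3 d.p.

-0.181

r = Cov(p,q) / (s_p · s_q) = -27.403 / (24.769 × 6.121)
  = -27.403 / 151.6110 ≈ -0.181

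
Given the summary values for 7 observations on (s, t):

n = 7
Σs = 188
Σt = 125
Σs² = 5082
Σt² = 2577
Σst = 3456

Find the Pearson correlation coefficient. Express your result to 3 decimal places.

0.929

r = (nΣst − ΣsΣt) / √[(nΣs² − (Σs)²)(nΣt² − (Σt)²)]
Numerator: 7×3456 − 188×125 = 692
Denominator: √[(35574 − 35344)(18039 − 15625)] = √[230 × 2414] = 745.1309
r = 692 / 745.1309 ≈ 0.929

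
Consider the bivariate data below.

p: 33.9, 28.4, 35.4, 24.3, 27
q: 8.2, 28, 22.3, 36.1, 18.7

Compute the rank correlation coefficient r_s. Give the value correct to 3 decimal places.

Rank p: 4, 3, 5, 1, 2
Rank q: 1, 4, 3, 5, 2
d = rank(p) − rank(q): 3, -1, 2, -4, 0; Σd² = 30
ρ = 1 − 6Σd² / [n(n²−1)] = 1 − 6×30 / (5×24) = 1 − 180/120 ≈ -0.500

-0.500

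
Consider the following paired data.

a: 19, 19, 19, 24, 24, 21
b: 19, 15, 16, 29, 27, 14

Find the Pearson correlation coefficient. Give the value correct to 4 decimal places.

n = 6, Σa = 126, Σb = 120, Σa² = 2676, Σb² = 2608, Σab = 2588
nΣab − ΣaΣb = 15528 − 15120 = 408
nΣa² − (Σa)² = 16056 − 15876 = 180; nΣb² − (Σb)² = 15648 − 14400 = 1248
r = 408 / √(180 × 1248) = 408 / 473.9620 ≈ 0.8608

0.8608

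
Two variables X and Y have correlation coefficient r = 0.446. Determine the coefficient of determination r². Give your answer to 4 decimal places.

0.1989

r² = (0.446)² = 0.1989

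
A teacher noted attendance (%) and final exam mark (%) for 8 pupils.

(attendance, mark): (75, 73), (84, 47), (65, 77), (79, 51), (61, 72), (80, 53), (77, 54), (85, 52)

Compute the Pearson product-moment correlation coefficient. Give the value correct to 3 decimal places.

-0.858

n = 8, Σx = 606, Σy = 479, Σx² = 46422, Σy² = 29681, Σxy = 35667
nΣxy − ΣxΣy = 285336 − 290274 = -4938
nΣx² − (Σx)² = 371376 − 367236 = 4140; nΣy² − (Σy)² = 237448 − 229441 = 8007
r = -4938 / √(4140 × 8007) = -4938 / 5757.5151 ≈ -0.858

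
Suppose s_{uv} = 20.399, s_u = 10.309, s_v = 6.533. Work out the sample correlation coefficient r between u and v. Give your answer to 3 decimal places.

0.303

r = Cov(u,v) / (s_u · s_v) = 20.399 / (10.309 × 6.533)
  = 20.399 / 67.3487 ≈ 0.303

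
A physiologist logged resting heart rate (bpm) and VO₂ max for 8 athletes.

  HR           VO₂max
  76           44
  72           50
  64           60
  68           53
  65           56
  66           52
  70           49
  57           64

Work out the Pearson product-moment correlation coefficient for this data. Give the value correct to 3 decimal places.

-0.960

n = 8, Σx = 538, Σy = 428, Σx² = 36410, Σy² = 23182, Σxy = 28538
nΣxy − ΣxΣy = 228304 − 230264 = -1960
nΣx² − (Σx)² = 291280 − 289444 = 1836; nΣy² − (Σy)² = 185456 − 183184 = 2272
r = -1960 / √(1836 × 2272) = -1960 / 2042.3986 ≈ -0.960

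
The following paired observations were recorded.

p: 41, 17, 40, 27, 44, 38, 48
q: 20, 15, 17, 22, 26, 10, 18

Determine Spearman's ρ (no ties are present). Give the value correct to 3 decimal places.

0.429

Rank p: 5, 1, 4, 2, 6, 3, 7
Rank q: 5, 2, 3, 6, 7, 1, 4
d = rank(p) − rank(q): 0, -1, 1, -4, -1, 2, 3; Σd² = 32
ρ = 1 − 6Σd² / [n(n²−1)] = 1 − 6×32 / (7×48) = 1 − 192/336 ≈ 0.429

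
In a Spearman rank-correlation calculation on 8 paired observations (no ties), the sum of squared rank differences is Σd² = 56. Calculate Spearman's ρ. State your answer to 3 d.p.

0.333

ρ = 1 − 6Σd² / [n(n²−1)] = 1 − 6×56 / (8×63)
  = 1 − 336/504 = 1 − 0.6667 ≈ 0.333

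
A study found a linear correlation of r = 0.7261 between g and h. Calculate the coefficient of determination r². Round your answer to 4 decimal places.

r² = (0.7261)² = 0.5272

0.5272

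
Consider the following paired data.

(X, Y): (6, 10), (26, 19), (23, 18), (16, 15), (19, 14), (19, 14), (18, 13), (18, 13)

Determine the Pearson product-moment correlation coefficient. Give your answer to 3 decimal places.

n = 8, ΣX = 145, ΣY = 116, ΣX² = 2867, ΣY² = 1740, ΣXY = 2208
nΣXY − ΣXΣY = 17664 − 16820 = 844
nΣX² − (ΣX)² = 22936 − 21025 = 1911; nΣY² − (ΣY)² = 13920 − 13456 = 464
r = 844 / √(1911 × 464) = 844 / 941.6496 ≈ 0.896

0.896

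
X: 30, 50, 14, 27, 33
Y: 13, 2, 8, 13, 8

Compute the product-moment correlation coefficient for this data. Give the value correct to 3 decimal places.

n = 5, ΣX = 154, ΣY = 44, ΣX² = 5414, ΣY² = 470, ΣXY = 1217
nΣXY − ΣXΣY = 6085 − 6776 = -691
nΣX² − (ΣX)² = 27070 − 23716 = 3354; nΣY² − (ΣY)² = 2350 − 1936 = 414
r = -691 / √(3354 × 414) = -691 / 1178.3701 ≈ -0.586

-0.586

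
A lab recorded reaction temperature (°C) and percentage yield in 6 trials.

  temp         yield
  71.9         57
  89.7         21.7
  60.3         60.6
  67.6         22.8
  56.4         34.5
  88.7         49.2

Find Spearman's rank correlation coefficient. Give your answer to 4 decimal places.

Rank temp: 4, 6, 2, 3, 1, 5
Rank yield: 5, 1, 6, 2, 3, 4
d = rank(temp) − rank(yield): -1, 5, -4, 1, -2, 1; Σd² = 48
ρ = 1 − 6Σd² / [n(n²−1)] = 1 − 6×48 / (6×35) = 1 − 288/210 ≈ -0.3714

-0.3714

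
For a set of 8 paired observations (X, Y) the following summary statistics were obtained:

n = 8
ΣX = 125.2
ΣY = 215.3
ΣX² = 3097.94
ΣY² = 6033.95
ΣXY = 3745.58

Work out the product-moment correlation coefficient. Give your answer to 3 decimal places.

0.720

r = (nΣXY − ΣXΣY) / √[(nΣX² − (ΣX)²)(nΣY² − (ΣY)²)]
Numerator: 8×3745.58 − 125.2×215.3 = 3009.08
Denominator: √[(24783.52 − 15675.04)(48271.6 − 46354.09)] = √[9108.48 × 1917.51] = 4179.1867
r = 3009.08 / 4179.1867 ≈ 0.720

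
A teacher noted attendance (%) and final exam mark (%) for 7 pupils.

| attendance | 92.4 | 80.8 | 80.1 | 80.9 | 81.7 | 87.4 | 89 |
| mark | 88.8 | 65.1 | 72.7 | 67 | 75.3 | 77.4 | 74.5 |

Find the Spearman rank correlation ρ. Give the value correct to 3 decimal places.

Rank attendance: 7, 2, 1, 3, 4, 5, 6
Rank mark: 7, 1, 3, 2, 5, 6, 4
d = rank(attendance) − rank(mark): 0, 1, -2, 1, -1, -1, 2; Σd² = 12
ρ = 1 − 6Σd² / [n(n²−1)] = 1 − 6×12 / (7×48) = 1 − 72/336 ≈ 0.786

0.786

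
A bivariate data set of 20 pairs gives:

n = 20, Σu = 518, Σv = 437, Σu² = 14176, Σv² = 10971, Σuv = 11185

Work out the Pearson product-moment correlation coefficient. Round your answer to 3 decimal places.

r = (nΣuv − ΣuΣv) / √[(nΣu² − (Σu)²)(nΣv² − (Σv)²)]
Numerator: 20×11185 − 518×437 = -2666
Denominator: √[(283520 − 268324)(219420 − 190969)] = √[15196 × 28451] = 20792.8208
r = -2666 / 20792.8208 ≈ -0.128

-0.128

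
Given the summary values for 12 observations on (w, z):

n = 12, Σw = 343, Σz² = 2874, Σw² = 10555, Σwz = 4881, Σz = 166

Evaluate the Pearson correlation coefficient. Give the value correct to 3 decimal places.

0.207

r = (nΣwz − ΣwΣz) / √[(nΣw² − (Σw)²)(nΣz² − (Σz)²)]
Numerator: 12×4881 − 343×166 = 1634
Denominator: √[(126660 − 117649)(34488 − 27556)] = √[9011 × 6932] = 7903.4329
r = 1634 / 7903.4329 ≈ 0.207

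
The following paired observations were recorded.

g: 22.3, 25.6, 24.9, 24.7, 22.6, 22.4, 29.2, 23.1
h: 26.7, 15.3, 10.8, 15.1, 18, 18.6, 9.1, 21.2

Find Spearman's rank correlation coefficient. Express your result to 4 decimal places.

-0.8571

Rank g: 1, 7, 6, 5, 3, 2, 8, 4
Rank h: 8, 4, 2, 3, 5, 6, 1, 7
d = rank(g) − rank(h): -7, 3, 4, 2, -2, -4, 7, -3; Σd² = 156
ρ = 1 − 6Σd² / [n(n²−1)] = 1 − 6×156 / (8×63) = 1 − 936/504 ≈ -0.8571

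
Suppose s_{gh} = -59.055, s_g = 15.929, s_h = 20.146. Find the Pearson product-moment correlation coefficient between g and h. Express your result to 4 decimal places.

-0.1840

r = Cov(g,h) / (s_g · s_h) = -59.055 / (15.929 × 20.146)
  = -59.055 / 320.9056 ≈ -0.1840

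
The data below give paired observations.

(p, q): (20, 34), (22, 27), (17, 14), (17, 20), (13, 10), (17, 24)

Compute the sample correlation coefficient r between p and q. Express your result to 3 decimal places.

0.824

n = 6, Σp = 106, Σq = 129, Σp² = 1920, Σq² = 3157, Σpq = 2390
nΣpq − ΣpΣq = 14340 − 13674 = 666
nΣp² − (Σp)² = 11520 − 11236 = 284; nΣq² − (Σq)² = 18942 − 16641 = 2301
r = 666 / √(284 × 2301) = 666 / 808.3836 ≈ 0.824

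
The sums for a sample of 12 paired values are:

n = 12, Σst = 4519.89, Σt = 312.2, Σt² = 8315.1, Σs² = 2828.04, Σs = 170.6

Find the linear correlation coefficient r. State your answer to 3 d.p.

0.292

r = (nΣst − ΣsΣt) / √[(nΣs² − (Σs)²)(nΣt² − (Σt)²)]
Numerator: 12×4519.89 − 170.6×312.2 = 977.36
Denominator: √[(33936.48 − 29104.36)(99781.2 − 97468.84)] = √[4832.12 × 2312.36] = 3342.6937
r = 977.36 / 3342.6937 ≈ 0.292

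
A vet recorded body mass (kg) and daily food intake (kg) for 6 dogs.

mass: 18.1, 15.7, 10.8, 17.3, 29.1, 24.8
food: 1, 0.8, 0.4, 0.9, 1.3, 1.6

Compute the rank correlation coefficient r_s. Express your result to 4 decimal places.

Rank mass: 4, 2, 1, 3, 6, 5
Rank food: 4, 2, 1, 3, 5, 6
d = rank(mass) − rank(food): 0, 0, 0, 0, 1, -1; Σd² = 2
ρ = 1 − 6Σd² / [n(n²−1)] = 1 − 6×2 / (6×35) = 1 − 12/210 ≈ 0.9429

0.9429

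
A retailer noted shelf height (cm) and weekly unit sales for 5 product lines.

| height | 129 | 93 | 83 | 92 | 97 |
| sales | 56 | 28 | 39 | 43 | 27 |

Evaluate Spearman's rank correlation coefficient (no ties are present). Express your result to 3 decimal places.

Rank height: 5, 3, 1, 2, 4
Rank sales: 5, 2, 3, 4, 1
d = rank(height) − rank(sales): 0, 1, -2, -2, 3; Σd² = 18
ρ = 1 − 6Σd² / [n(n²−1)] = 1 − 6×18 / (5×24) = 1 − 108/120 ≈ 0.100

0.100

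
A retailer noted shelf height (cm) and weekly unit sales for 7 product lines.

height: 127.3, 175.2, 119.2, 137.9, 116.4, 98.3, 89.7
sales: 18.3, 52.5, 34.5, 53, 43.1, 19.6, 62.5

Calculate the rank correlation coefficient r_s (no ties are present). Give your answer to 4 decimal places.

-0.0357

Rank height: 5, 7, 4, 6, 3, 2, 1
Rank sales: 1, 5, 3, 6, 4, 2, 7
d = rank(height) − rank(sales): 4, 2, 1, 0, -1, 0, -6; Σd² = 58
ρ = 1 − 6Σd² / [n(n²−1)] = 1 − 6×58 / (7×48) = 1 − 348/336 ≈ -0.0357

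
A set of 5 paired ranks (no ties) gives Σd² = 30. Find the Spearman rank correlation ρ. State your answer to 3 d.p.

-0.500

ρ = 1 − 6Σd² / [n(n²−1)] = 1 − 6×30 / (5×24)
  = 1 − 180/120 = 1 − 1.5000 ≈ -0.500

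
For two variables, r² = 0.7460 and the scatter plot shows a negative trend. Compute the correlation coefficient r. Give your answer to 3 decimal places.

|r| = √0.7460 = 0.864
The association is negative, so r = −0.864.

-0.864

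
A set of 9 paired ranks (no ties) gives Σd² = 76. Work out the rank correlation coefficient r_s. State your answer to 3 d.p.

0.367

ρ = 1 − 6Σd² / [n(n²−1)] = 1 − 6×76 / (9×80)
  = 1 − 456/720 = 1 − 0.6333 ≈ 0.367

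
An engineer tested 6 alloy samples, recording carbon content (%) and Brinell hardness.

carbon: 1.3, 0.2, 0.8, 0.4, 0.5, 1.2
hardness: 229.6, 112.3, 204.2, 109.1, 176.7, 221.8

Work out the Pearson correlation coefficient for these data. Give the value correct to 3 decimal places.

n = 6, Σx = 4.4, Σy = 1053.7, Σx² = 4.22, Σy² = 199346.03, Σxy = 882.45
nΣxy − ΣxΣy = 5294.7 − 4636.28 = 658.42
nΣx² − (Σx)² = 25.32 − 19.36 = 5.96; nΣy² − (Σy)² = 1196076.18 − 1110283.69 = 85792.49
r = 658.42 / √(5.96 × 85792.49) = 658.42 / 715.0687 ≈ 0.921

0.921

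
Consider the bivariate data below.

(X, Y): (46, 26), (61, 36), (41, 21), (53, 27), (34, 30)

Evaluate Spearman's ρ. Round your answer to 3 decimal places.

0.400

Rank X: 3, 5, 2, 4, 1
Rank Y: 2, 5, 1, 3, 4
d = rank(X) − rank(Y): 1, 0, 1, 1, -3; Σd² = 12
ρ = 1 − 6Σd² / [n(n²−1)] = 1 − 6×12 / (5×24) = 1 − 72/120 ≈ 0.400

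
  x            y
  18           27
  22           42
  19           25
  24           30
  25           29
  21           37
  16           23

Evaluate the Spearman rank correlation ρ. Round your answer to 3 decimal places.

Rank x: 2, 5, 3, 6, 7, 4, 1
Rank y: 3, 7, 2, 5, 4, 6, 1
d = rank(x) − rank(y): -1, -2, 1, 1, 3, -2, 0; Σd² = 20
ρ = 1 − 6Σd² / [n(n²−1)] = 1 − 6×20 / (7×48) = 1 − 120/336 ≈ 0.643

0.643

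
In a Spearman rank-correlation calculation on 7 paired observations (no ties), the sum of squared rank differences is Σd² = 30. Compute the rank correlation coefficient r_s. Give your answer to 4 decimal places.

0.4643

ρ = 1 − 6Σd² / [n(n²−1)] = 1 − 6×30 / (7×48)
  = 1 − 180/336 = 1 − 0.53571 ≈ 0.4643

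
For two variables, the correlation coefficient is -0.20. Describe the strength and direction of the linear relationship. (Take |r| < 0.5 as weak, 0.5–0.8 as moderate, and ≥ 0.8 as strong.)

weak negative

r = -0.20 < 0 so the relationship is negative.
|r| = 0.20, which falls in the weak range.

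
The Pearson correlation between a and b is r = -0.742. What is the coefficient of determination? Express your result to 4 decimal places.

0.5506

r² = (-0.742)² = 0.5506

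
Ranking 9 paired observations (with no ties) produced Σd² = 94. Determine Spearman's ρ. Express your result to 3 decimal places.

ρ = 1 − 6Σd² / [n(n²−1)] = 1 − 6×94 / (9×80)
  = 1 − 564/720 = 1 − 0.7833 ≈ 0.217

0.217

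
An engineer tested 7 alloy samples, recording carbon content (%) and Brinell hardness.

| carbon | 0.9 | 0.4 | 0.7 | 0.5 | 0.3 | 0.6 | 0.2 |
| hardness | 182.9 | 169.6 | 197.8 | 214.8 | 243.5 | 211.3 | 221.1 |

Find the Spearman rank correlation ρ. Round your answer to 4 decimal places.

-0.6071

Rank carbon: 7, 3, 6, 4, 2, 5, 1
Rank hardness: 2, 1, 3, 5, 7, 4, 6
d = rank(carbon) − rank(hardness): 5, 2, 3, -1, -5, 1, -5; Σd² = 90
ρ = 1 − 6Σd² / [n(n²−1)] = 1 − 6×90 / (7×48) = 1 − 540/336 ≈ -0.6071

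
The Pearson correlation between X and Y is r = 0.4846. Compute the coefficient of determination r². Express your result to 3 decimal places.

r² = (0.4846)² = 0.235

0.235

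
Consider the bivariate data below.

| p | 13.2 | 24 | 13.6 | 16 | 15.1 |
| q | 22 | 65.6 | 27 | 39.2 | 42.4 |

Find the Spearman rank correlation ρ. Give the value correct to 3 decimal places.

Rank p: 1, 5, 2, 4, 3
Rank q: 1, 5, 2, 3, 4
d = rank(p) − rank(q): 0, 0, 0, 1, -1; Σd² = 2
ρ = 1 − 6Σd² / [n(n²−1)] = 1 − 6×2 / (5×24) = 1 − 12/120 ≈ 0.900

0.900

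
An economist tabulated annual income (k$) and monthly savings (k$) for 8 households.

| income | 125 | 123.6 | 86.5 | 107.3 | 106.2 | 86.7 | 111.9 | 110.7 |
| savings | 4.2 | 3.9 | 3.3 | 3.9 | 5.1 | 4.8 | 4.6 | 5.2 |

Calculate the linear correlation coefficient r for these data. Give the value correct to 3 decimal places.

n = 8, Σx = 857.9, Σy = 35, Σx² = 93468.93, Σy² = 156.2, Σxy = 3759.12
nΣxy − ΣxΣy = 30072.96 − 30026.5 = 46.46
nΣx² − (Σx)² = 747751.44 − 735992.41 = 11759.03; nΣy² − (Σy)² = 1249.6 − 1225 = 24.6
r = 46.46 / √(11759.03 × 24.6) = 46.46 / 537.8403 ≈ 0.086

0.086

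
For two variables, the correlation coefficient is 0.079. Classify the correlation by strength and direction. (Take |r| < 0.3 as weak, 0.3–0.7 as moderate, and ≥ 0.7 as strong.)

weak positive

r = 0.079 > 0 so the relationship is positive.
|r| = 0.079, which falls in the weak range.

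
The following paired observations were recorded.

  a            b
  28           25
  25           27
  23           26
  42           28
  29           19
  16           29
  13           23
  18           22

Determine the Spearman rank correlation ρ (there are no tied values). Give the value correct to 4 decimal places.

Rank a: 6, 5, 4, 8, 7, 2, 1, 3
Rank b: 4, 6, 5, 7, 1, 8, 3, 2
d = rank(a) − rank(b): 2, -1, -1, 1, 6, -6, -2, 1; Σd² = 84
ρ = 1 − 6Σd² / [n(n²−1)] = 1 − 6×84 / (8×63) = 1 − 504/504 ≈ 0.0000

0.0000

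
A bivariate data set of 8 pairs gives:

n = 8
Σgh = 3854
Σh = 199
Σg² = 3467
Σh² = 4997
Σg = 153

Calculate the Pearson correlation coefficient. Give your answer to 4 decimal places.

r = (nΣgh − ΣgΣh) / √[(nΣg² − (Σg)²)(nΣh² − (Σh)²)]
Numerator: 8×3854 − 153×199 = 385
Denominator: √[(27736 − 23409)(39976 − 39601)] = √[4327 × 375] = 1273.8230
r = 385 / 1273.8230 ≈ 0.3022

0.3022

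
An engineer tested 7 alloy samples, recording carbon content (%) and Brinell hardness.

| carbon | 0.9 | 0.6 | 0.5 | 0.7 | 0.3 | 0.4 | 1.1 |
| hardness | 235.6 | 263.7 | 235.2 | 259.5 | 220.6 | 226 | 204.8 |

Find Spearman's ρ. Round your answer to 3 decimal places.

0.107

Rank carbon: 6, 4, 3, 5, 1, 2, 7
Rank hardness: 5, 7, 4, 6, 2, 3, 1
d = rank(carbon) − rank(hardness): 1, -3, -1, -1, -1, -1, 6; Σd² = 50
ρ = 1 − 6Σd² / [n(n²−1)] = 1 − 6×50 / (7×48) = 1 − 300/336 ≈ 0.107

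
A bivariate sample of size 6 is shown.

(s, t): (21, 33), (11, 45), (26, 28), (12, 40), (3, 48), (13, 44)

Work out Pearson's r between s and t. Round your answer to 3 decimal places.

n = 6, Σs = 86, Σt = 238, Σs² = 1560, Σt² = 9738, Σst = 3112
nΣst − ΣsΣt = 18672 − 20468 = -1796
nΣs² − (Σs)² = 9360 − 7396 = 1964; nΣt² − (Σt)² = 58428 − 56644 = 1784
r = -1796 / √(1964 × 1784) = -1796 / 1871.8376 ≈ -0.959

-0.959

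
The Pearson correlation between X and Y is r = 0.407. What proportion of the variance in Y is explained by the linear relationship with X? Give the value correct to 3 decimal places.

r² = (0.407)² = 0.166

0.166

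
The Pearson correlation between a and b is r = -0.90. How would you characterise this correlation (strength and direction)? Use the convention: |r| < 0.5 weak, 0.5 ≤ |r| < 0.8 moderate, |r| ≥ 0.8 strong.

r = -0.90 < 0 so the relationship is negative.
|r| = 0.90, which falls in the strong range.

strong negative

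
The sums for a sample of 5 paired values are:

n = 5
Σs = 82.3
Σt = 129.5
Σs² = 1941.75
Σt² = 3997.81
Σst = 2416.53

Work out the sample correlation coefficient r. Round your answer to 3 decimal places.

r = (nΣst − ΣsΣt) / √[(nΣs² − (Σs)²)(nΣt² − (Σt)²)]
Numerator: 5×2416.53 − 82.3×129.5 = 1424.8
Denominator: √[(9708.75 − 6773.29)(19989.05 − 16770.25)] = √[2935.46 × 3218.8] = 3073.8671
r = 1424.8 / 3073.8671 ≈ 0.464

0.464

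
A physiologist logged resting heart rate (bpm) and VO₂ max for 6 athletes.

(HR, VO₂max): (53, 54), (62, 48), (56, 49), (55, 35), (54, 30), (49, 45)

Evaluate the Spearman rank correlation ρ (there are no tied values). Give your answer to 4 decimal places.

Rank HR: 2, 6, 5, 4, 3, 1
Rank VO₂max: 6, 4, 5, 2, 1, 3
d = rank(HR) − rank(VO₂max): -4, 2, 0, 2, 2, -2; Σd² = 32
ρ = 1 − 6Σd² / [n(n²−1)] = 1 − 6×32 / (6×35) = 1 − 192/210 ≈ 0.0857

0.0857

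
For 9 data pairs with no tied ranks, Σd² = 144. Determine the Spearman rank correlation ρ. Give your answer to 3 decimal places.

-0.200

ρ = 1 − 6Σd² / [n(n²−1)] = 1 − 6×144 / (9×80)
  = 1 − 864/720 = 1 − 1.2000 ≈ -0.200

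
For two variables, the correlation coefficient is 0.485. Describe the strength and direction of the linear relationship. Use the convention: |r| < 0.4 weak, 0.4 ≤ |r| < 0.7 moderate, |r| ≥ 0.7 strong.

r = 0.485 > 0 so the relationship is positive.
|r| = 0.485, which falls in the moderate range.

moderate positive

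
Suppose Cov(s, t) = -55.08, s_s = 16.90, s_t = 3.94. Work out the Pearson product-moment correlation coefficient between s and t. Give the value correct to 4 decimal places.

-0.8272

r = Cov(s,t) / (s_s · s_t) = -55.08 / (16.90 × 3.94)
  = -55.08 / 66.5860 ≈ -0.8272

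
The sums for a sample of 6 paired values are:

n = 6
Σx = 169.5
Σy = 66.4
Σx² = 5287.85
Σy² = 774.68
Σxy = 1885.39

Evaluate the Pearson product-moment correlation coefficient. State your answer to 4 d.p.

0.0680

r = (nΣxy − ΣxΣy) / √[(nΣx² − (Σx)²)(nΣy² − (Σy)²)]
Numerator: 6×1885.39 − 169.5×66.4 = 57.54
Denominator: √[(31727.1 − 28730.25)(4648.08 − 4408.96)] = √[2996.85 × 239.12] = 846.5263
r = 57.54 / 846.5263 ≈ 0.0680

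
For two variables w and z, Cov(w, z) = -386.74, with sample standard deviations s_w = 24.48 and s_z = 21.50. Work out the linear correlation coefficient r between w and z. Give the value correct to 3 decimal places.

-0.735

r = Cov(w,z) / (s_w · s_z) = -386.74 / (24.48 × 21.50)
  = -386.74 / 526.3200 ≈ -0.735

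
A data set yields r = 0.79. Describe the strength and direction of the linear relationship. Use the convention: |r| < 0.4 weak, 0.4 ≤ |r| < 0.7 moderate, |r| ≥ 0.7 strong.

r = 0.79 > 0 so the relationship is positive.
|r| = 0.79, which falls in the strong range.

strong positive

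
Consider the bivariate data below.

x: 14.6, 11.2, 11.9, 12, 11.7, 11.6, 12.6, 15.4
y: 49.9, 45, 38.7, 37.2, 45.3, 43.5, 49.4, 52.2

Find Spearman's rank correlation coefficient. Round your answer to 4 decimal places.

Rank x: 7, 1, 4, 5, 3, 2, 6, 8
Rank y: 7, 4, 2, 1, 5, 3, 6, 8
d = rank(x) − rank(y): 0, -3, 2, 4, -2, -1, 0, 0; Σd² = 34
ρ = 1 − 6Σd² / [n(n²−1)] = 1 − 6×34 / (8×63) = 1 − 204/504 ≈ 0.5952

0.5952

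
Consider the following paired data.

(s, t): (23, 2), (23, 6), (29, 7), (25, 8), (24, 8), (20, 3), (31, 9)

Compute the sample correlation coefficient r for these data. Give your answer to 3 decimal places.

n = 7, Σs = 175, Σt = 43, Σs² = 4461, Σt² = 307, Σst = 1118
nΣst − ΣsΣt = 7826 − 7525 = 301
nΣs² − (Σs)² = 31227 − 30625 = 602; nΣt² − (Σt)² = 2149 − 1849 = 300
r = 301 / √(602 × 300) = 301 / 424.9706 ≈ 0.708

0.708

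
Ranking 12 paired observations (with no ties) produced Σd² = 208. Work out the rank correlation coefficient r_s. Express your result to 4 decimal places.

ρ = 1 − 6Σd² / [n(n²−1)] = 1 − 6×208 / (12×143)
  = 1 − 1248/1716 = 1 − 0.72727 ≈ 0.2727

0.2727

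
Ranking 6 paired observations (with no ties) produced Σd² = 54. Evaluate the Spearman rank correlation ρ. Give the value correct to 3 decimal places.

ρ = 1 − 6Σd² / [n(n²−1)] = 1 − 6×54 / (6×35)
  = 1 − 324/210 = 1 − 1.5429 ≈ -0.543

-0.543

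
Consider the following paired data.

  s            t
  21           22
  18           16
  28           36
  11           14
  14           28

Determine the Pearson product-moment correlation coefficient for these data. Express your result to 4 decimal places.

0.7151

n = 5, Σs = 92, Σt = 116, Σs² = 1866, Σt² = 3016, Σst = 2304
nΣst − ΣsΣt = 11520 − 10672 = 848
nΣs² − (Σs)² = 9330 − 8464 = 866; nΣt² − (Σt)² = 15080 − 13456 = 1624
r = 848 / √(866 × 1624) = 848 / 1185.9106 ≈ 0.7151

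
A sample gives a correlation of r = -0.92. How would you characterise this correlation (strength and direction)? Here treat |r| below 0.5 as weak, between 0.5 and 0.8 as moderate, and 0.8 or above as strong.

strong negative

r = -0.92 < 0 so the relationship is negative.
|r| = 0.92, which falls in the strong range.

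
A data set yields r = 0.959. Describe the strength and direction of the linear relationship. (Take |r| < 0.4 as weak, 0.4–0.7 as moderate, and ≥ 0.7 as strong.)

r = 0.959 > 0 so the relationship is positive.
|r| = 0.959, which falls in the strong range.

strong positive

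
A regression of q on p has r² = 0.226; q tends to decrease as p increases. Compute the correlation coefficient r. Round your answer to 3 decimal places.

|r| = √0.226 = 0.475
The association is negative, so r = −0.475.

-0.475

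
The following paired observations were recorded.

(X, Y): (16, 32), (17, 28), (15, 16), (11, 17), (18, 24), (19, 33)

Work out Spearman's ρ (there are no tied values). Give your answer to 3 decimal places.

0.714

Rank X: 3, 4, 2, 1, 5, 6
Rank Y: 5, 4, 1, 2, 3, 6
d = rank(X) − rank(Y): -2, 0, 1, -1, 2, 0; Σd² = 10
ρ = 1 − 6Σd² / [n(n²−1)] = 1 − 6×10 / (6×35) = 1 − 60/210 ≈ 0.714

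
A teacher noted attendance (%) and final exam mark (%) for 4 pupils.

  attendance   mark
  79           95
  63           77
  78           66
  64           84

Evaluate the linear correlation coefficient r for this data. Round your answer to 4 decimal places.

0.0568

n = 4, Σx = 284, Σy = 322, Σx² = 20390, Σy² = 26366, Σxy = 22880
nΣxy − ΣxΣy = 91520 − 91448 = 72
nΣx² − (Σx)² = 81560 − 80656 = 904; nΣy² − (Σy)² = 105464 − 103684 = 1780
r = 72 / √(904 × 1780) = 72 / 1268.5109 ≈ 0.0568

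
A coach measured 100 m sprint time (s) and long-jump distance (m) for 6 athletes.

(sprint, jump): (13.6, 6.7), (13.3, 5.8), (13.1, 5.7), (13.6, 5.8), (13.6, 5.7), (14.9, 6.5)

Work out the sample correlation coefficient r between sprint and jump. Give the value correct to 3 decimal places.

0.600

n = 6, Σx = 82.1, Σy = 36.2, Σx² = 1125.39, Σy² = 219.4, Σxy = 496.18
nΣxy − ΣxΣy = 2977.08 − 2972.02 = 5.06
nΣx² − (Σx)² = 6752.34 − 6740.41 = 11.93; nΣy² − (Σy)² = 1316.4 − 1310.44 = 5.96
r = 5.06 / √(11.93 × 5.96) = 5.06 / 8.4322 ≈ 0.600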